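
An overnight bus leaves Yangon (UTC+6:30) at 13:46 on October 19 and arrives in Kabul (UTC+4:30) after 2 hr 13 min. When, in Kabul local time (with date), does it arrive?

Convert departure to UTC: 13:46 − 6:30 = 07:16 UTC on Oct 19.
Add 2 hours and 13 minutes travel time → 09:29 UTC.
Kabul is UTC+4:30, so local arrival = 09:29 + 4:30 = 13:59 on Oct 19.

13:59 on October 19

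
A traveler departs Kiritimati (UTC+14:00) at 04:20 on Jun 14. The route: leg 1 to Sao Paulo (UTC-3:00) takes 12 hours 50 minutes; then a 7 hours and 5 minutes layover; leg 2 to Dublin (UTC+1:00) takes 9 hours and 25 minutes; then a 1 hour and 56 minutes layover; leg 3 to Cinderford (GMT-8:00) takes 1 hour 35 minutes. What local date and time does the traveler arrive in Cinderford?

15:11 on June 14

Convert departure to UTC: 04:20 − 14:00 = 14:20 UTC on Jun 13.
Add 12 hours 50 minutes leg 1 → 03:10 UTC (Jun 14).
Add 7 hours and 5 minutes layover in Sao Paulo → 10:15 UTC.
Add 9 hours and 25 minutes leg 2 → 19:40 UTC.
Add 1 hour and 56 minutes layover in Dublin → 21:36 UTC.
Add 1 hour and 35 minutes leg 3 → 23:11 UTC.
Cinderford is UTC−8:00, so local arrival = 23:11 − 8:00 = 15:11 on Jun 14.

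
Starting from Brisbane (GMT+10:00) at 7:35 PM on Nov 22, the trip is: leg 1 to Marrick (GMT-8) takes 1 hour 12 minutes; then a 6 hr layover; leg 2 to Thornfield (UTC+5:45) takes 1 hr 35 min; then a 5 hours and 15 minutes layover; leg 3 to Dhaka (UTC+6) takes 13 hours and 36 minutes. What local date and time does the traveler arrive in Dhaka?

Convert departure to UTC: 7:35 PM − 10:00 = 9:35 AM UTC on Nov 22.
Add 1 hour 12 minutes leg 1 → 10:47 AM UTC.
Add 6 hours layover in Marrick → 4:47 PM UTC.
Add 1 hour 35 minutes leg 2 → 6:22 PM UTC.
Add 5 hours 15 minutes layover in Thornfield → 11:37 PM UTC.
Add 13 hours and 36 minutes leg 3 → 1:13 PM UTC (Nov 23).
Dhaka is UTC+6:00, so local arrival = 1:13 PM + 6:00 = 7:13 PM on Nov 23.

7:13 PM on November 23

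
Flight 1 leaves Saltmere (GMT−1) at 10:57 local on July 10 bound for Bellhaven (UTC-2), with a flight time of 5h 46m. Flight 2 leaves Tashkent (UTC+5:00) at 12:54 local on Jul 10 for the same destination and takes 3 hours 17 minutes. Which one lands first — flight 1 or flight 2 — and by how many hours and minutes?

the second, by 6 hours 32 minutes

Flight 1 in UTC: 10:57 + 1:00 = 11:57 on Jul 10.
+5 hours 46 minutes → arrive 17:43 UTC on Jul 10.
Flight 2 in UTC: 12:54 − 5:00 = 07:54 on Jul 10.
+3 hours 17 minutes → arrive 11:11 UTC on Jul 10.
Flight 2 lands earlier by 6 hours 32 minutes.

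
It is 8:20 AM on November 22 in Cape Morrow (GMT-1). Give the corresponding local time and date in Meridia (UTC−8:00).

In UTC: 8:20 AM + 1:00 = 9:20 AM on Nov 22.
Meridia is UTC−8:00: 9:20 AM − 8:00 = 1:20 AM on Nov 22.

1:20 AM on Nov 22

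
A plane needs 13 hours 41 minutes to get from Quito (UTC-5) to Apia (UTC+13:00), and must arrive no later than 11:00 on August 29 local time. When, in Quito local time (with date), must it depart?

03:19 on August 28

Target arrival in UTC: 11:00 − 13:00 = 22:00 on Aug 28.
Subtract 13 hours 41 minutes → departure 08:19 UTC on Aug 28.
Quito is UTC−5:00: 08:19 − 5:00 = 03:19 on Aug 28.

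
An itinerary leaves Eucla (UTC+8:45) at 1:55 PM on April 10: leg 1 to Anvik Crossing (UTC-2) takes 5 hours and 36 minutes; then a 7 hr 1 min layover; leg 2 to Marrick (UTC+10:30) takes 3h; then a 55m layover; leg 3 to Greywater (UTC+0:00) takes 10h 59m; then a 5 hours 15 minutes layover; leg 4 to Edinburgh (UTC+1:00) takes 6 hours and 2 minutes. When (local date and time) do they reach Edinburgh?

Convert departure to UTC: 1:55 PM − 8:45 = 5:10 AM UTC on Apr 10.
Add 5 hours and 36 minutes leg 1 → 10:46 AM UTC.
Add 7 hours and 1 minute layover in Anvik Crossing → 5:47 PM UTC.
Add 3 hours leg 2 → 8:47 PM UTC.
Add 55 minutes layover in Marrick → 9:42 PM UTC.
Add 10 hours and 59 minutes leg 3 → 8:41 AM UTC (Apr 11).
Add 5 hours and 15 minutes layover in Greywater → 1:56 PM UTC.
Add 6 hours and 2 minutes leg 4 → 7:58 PM UTC.
Edinburgh is UTC+1:00, so local arrival = 7:58 PM + 1:00 = 8:58 PM on Apr 11.

8:58 PM on April 11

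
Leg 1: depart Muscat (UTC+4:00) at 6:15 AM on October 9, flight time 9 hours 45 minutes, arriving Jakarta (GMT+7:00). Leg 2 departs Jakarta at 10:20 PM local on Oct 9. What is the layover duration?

3 hours 20 minutes

Convert departure to UTC: 6:15 AM − 4:00 = 2:15 AM UTC on Oct 9.
Add 9 hours 45 minutes flight time → 12:00 PM UTC.
Jakarta is UTC+7:00, so local arrival = 12:00 PM + 7:00 = 7:00 PM on Oct 9.
Layover = 10:20 PM − 7:00 PM = 3 hours 20 minutes.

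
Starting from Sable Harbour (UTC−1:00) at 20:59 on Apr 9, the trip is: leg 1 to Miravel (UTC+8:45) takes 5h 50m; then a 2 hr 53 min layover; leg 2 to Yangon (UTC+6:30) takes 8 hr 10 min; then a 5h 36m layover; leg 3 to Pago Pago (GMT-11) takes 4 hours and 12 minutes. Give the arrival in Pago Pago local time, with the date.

Convert departure to UTC: 20:59 + 1:00 = 21:59 UTC on Apr 9.
Add 5 hours 50 minutes leg 1 → 03:49 UTC (Apr 10).
Add 2 hours 53 minutes layover in Miravel → 06:42 UTC.
Add 8 hours 10 minutes leg 2 → 14:52 UTC.
Add 5 hours 36 minutes layover in Yangon → 20:28 UTC.
Add 4 hours 12 minutes leg 3 → 00:40 UTC (Apr 11).
Pago Pago is UTC−11:00, so local arrival = 00:40 − 11:00 = 13:40 on Apr 10.

13:40 on Apr 10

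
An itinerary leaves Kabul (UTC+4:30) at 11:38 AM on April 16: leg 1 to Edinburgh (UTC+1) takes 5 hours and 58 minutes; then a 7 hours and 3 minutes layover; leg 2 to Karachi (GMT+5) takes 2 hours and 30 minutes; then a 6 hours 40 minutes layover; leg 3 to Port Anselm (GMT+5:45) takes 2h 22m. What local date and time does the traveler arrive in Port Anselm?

1:26 PM on Apr 17

Convert departure to UTC: 11:38 AM − 4:30 = 7:08 AM UTC on Apr 16.
Add 5 hours 58 minutes leg 1 → 1:06 PM UTC.
Add 7 hours 3 minutes layover in Edinburgh → 8:09 PM UTC.
Add 2 hours 30 minutes leg 2 → 10:39 PM UTC.
Add 6 hours and 40 minutes layover in Karachi → 5:19 AM UTC (Apr 17).
Add 2 hours and 22 minutes leg 3 → 7:41 AM UTC.
Port Anselm is UTC+5:45, so local arrival = 7:41 AM + 5:45 = 1:26 PM on Apr 17.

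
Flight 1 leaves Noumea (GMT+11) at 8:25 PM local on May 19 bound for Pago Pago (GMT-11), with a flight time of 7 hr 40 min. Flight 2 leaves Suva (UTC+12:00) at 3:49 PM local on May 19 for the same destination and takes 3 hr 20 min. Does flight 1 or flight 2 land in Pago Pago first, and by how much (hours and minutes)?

Flight 1 in UTC: 8:25 PM − 11:00 = 9:25 AM on May 19.
+7 hours 40 minutes → arrive 5:05 PM UTC on May 19.
Flight 2 in UTC: 3:49 PM − 12:00 = 3:49 AM on May 19.
+3 hours 20 minutes → arrive 7:09 AM UTC on May 19.
Flight 2 lands earlier by 9 hours 56 minutes.

the second, by 9 hours 56 minutes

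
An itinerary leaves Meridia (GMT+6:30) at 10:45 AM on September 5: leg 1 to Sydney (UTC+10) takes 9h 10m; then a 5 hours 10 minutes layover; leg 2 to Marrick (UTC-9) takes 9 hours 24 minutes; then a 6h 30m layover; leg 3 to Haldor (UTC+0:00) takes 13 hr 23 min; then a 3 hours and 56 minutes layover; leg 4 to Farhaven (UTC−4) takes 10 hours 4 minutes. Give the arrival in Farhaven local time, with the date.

Convert departure to UTC: 10:45 AM − 6:30 = 4:15 AM UTC on Sep 5.
Add 9 hours and 10 minutes leg 1 → 1:25 PM UTC.
Add 5 hours and 10 minutes layover in Sydney → 6:35 PM UTC.
Add 9 hours 24 minutes leg 2 → 3:59 AM UTC (Sep 6).
Add 6 hours and 30 minutes layover in Marrick → 10:29 AM UTC.
Add 13 hours 23 minutes leg 3 → 11:52 PM UTC.
Add 3 hours 56 minutes layover in Haldor → 3:48 AM UTC (Sep 7).
Add 10 hours 4 minutes leg 4 → 1:52 PM UTC.
Farhaven is UTC−4:00, so local arrival = 1:52 PM − 4:00 = 9:52 AM on Sep 7.

9:52 AM on September 7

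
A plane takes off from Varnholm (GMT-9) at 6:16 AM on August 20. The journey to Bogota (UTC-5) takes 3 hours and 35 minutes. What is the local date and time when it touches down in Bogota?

1:51 PM on August 20

Convert departure to UTC: 6:16 AM + 9:00 = 3:16 PM UTC on Aug 20.
Add 3 hours and 35 minutes travel time → 6:51 PM UTC.
Bogota is UTC−5:00, so local arrival = 6:51 PM − 5:00 = 1:51 PM on Aug 20.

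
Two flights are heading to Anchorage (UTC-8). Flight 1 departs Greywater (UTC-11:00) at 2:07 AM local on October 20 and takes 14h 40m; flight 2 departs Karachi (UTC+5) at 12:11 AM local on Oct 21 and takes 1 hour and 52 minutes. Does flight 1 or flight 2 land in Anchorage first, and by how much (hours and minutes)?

the second, by 6 hours 44 minutes

Flight 1 in UTC: 2:07 AM + 11:00 = 1:07 PM on Oct 20.
+14 hours 40 minutes → arrive 3:47 AM UTC on Oct 21.
Flight 2 in UTC: 12:11 AM − 5:00 = 7:11 PM on Oct 20.
+1 hour 52 minutes → arrive 9:03 PM UTC on Oct 20.
Flight 2 lands earlier by 6 hours 44 minutes.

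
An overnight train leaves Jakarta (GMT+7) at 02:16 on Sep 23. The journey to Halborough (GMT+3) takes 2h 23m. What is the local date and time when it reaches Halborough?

00:39 on Sep 23

Convert departure to UTC: 02:16 − 7:00 = 19:16 UTC on Sep 22.
Add 2 hours 23 minutes travel time → 21:39 UTC.
Halborough is UTC+3:00, so local arrival = 21:39 + 3:00 = 00:39 on Sep 23.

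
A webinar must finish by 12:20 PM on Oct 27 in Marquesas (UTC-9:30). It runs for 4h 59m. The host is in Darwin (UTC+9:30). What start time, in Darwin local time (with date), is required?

2:21 AM on October 28

Target end time in UTC: 12:20 PM + 9:30 = 9:50 PM on Oct 27.
Subtract 4 hours and 59 minutes → start 4:51 PM UTC on Oct 27.
Darwin is UTC+9:30: 4:51 PM + 9:30 = 2:21 AM on Oct 28.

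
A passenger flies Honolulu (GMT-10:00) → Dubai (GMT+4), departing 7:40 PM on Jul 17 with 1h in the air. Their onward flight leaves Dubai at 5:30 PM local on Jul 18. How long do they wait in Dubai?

6 hours 50 minutes

Convert departure to UTC: 7:40 PM + 10:00 = 5:40 AM UTC on Jul 18.
Add 1 hour flight time → 6:40 AM UTC.
Dubai is UTC+4:00, so local arrival = 6:40 AM + 4:00 = 10:40 AM on Jul 18.
Layover = 5:30 PM − 10:40 AM = 6 hours 50 minutes.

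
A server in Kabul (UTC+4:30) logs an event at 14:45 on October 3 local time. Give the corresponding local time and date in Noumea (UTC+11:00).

21:15 on Oct 3

Noumea is 6:30 ahead of Kabul.
Shift by the zone difference: 14:45 + 6:30 = 21:15 on Oct 3 in Noumea.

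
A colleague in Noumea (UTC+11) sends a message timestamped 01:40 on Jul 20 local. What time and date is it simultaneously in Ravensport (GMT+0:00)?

14:40 on July 19

Ravensport is 11:00 behind Noumea.
Shift by the zone difference: 01:40 − 11:00 = 14:40 on Jul 19 in Ravensport.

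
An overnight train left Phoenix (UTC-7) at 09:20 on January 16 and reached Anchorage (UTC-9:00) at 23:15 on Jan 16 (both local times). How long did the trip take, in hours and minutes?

Departure in UTC: 09:20 + 7:00 = 16:20 on Jan 16.
Arrival in UTC: 23:15 + 9:00 = 08:15 on Jan 17.
Elapsed = 08:15 − 16:20 (+1 day) = 15 hours 55 minutes.

15 hours 55 minutes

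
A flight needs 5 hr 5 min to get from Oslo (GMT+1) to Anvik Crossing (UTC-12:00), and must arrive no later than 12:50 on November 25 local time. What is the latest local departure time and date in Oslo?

Target arrival in UTC: 12:50 + 12:00 = 00:50 on Nov 26.
Subtract 5 hours and 5 minutes → departure 19:45 UTC on Nov 25.
Oslo is UTC+1:00: 19:45 + 1:00 = 20:45 on Nov 25.

20:45 on Nov 25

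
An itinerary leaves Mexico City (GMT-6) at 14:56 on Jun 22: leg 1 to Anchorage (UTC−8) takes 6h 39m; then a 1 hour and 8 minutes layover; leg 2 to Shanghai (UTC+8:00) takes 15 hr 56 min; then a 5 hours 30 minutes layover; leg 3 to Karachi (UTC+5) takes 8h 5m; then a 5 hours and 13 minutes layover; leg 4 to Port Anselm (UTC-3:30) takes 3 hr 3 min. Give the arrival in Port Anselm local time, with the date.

15:00 on June 24

Convert departure to UTC: 14:56 + 6:00 = 20:56 UTC on Jun 22.
Add 6 hours 39 minutes leg 1 → 03:35 UTC (Jun 23).
Add 1 hour and 8 minutes layover in Anchorage → 04:43 UTC.
Add 15 hours and 56 minutes leg 2 → 20:39 UTC.
Add 5 hours and 30 minutes layover in Shanghai → 02:09 UTC (Jun 24).
Add 8 hours and 5 minutes leg 3 → 10:14 UTC.
Add 5 hours and 13 minutes layover in Karachi → 15:27 UTC.
Add 3 hours 3 minutes leg 4 → 18:30 UTC.
Port Anselm is UTC−3:30, so local arrival = 18:30 − 3:30 = 15:00 on Jun 24.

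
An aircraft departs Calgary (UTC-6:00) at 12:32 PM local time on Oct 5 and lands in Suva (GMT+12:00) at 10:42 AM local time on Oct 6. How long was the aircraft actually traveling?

4 hours 10 minutes

Suva is 18:00 ahead of Calgary.
Clock-face elapsed time (ignoring zones) is 22 hours 10 minutes.
Actual elapsed = 22 hours 10 minutes − 18:00 = 4 hours 10 minutes.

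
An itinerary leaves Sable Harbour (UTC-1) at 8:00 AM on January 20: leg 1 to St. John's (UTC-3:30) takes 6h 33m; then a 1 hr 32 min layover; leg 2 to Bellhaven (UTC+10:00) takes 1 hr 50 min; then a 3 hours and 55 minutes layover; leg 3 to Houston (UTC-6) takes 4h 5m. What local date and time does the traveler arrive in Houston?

Convert departure to UTC: 8:00 AM + 1:00 = 9:00 AM UTC on Jan 20.
Add 6 hours 33 minutes leg 1 → 3:33 PM UTC.
Add 1 hour 32 minutes layover in St. John's → 5:05 PM UTC.
Add 1 hour and 50 minutes leg 2 → 6:55 PM UTC.
Add 3 hours 55 minutes layover in Bellhaven → 10:50 PM UTC.
Add 4 hours 5 minutes leg 3 → 2:55 AM UTC (Jan 21).
Houston is UTC−6:00, so local arrival = 2:55 AM − 6:00 = 8:55 PM on Jan 20.

8:55 PM on January 20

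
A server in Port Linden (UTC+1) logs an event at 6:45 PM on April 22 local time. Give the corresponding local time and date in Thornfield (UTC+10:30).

4:15 AM on Apr 23

Thornfield is 9:30 ahead of Port Linden.
Shift by the zone difference: 6:45 PM + 9:30 = 4:15 AM on Apr 23 in Thornfield.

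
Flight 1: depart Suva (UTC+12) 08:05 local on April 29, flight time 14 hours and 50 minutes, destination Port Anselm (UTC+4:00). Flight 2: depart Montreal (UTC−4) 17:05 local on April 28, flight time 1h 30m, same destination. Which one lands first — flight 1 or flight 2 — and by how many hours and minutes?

the second, by 12 hours 20 minutes

Flight 1 in UTC: 08:05 − 12:00 = 20:05 on Apr 28.
+14 hours and 50 minutes → arrive 10:55 UTC on Apr 29.
Flight 2 in UTC: 17:05 + 4:00 = 21:05 on Apr 28.
+1 hour and 30 minutes → arrive 22:35 UTC on Apr 28.
Flight 2 lands earlier by 12 hours 20 minutes.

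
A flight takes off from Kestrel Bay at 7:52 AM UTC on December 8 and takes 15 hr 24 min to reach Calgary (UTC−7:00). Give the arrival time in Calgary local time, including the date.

Departure is given in UTC: 7:52 AM on Dec 8.
Add 15 hours and 24 minutes → 11:16 PM UTC.
Calgary is UTC−7:00: 11:16 PM − 7:00 = 4:16 PM on Dec 8.

4:16 PM on December 8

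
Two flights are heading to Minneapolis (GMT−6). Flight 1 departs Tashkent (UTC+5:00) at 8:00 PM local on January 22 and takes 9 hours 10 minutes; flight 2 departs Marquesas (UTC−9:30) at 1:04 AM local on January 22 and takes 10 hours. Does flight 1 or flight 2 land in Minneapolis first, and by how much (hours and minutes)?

the second, by 3 hours 36 minutes

Flight 1 in UTC: 8:00 PM − 5:00 = 3:00 PM on Jan 22.
+9 hours and 10 minutes → arrive 12:10 AM UTC on Jan 23.
Flight 2 in UTC: 1:04 AM + 9:30 = 10:34 AM on Jan 22.
+10 hours → arrive 8:34 PM UTC on Jan 22.
Flight 2 lands earlier by 3 hours 36 minutes.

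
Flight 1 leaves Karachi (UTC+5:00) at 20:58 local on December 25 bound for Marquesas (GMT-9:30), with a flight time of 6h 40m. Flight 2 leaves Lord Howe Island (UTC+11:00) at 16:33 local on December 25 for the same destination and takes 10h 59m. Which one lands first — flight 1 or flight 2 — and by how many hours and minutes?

Flight 1 in UTC: 20:58 − 5:00 = 15:58 on Dec 25.
+6 hours 40 minutes → arrive 22:38 UTC on Dec 25.
Flight 2 in UTC: 16:33 − 11:00 = 05:33 on Dec 25.
+10 hours 59 minutes → arrive 16:32 UTC on Dec 25.
Flight 2 lands earlier by 6 hours 6 minutes.

the second, by 6 hours 6 minutes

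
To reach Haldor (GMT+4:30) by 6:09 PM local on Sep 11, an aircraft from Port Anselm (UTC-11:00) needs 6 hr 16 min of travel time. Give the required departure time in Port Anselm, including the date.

Target arrival in UTC: 6:09 PM − 4:30 = 1:39 PM on Sep 11.
Subtract 6 hours 16 minutes → departure 7:23 AM UTC on Sep 11.
Port Anselm is UTC−11:00: 7:23 AM − 11:00 = 8:23 PM on Sep 10.

8:23 PM on September 10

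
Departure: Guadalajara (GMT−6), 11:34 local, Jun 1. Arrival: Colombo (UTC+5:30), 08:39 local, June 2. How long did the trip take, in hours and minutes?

Departure in UTC: 11:34 + 6:00 = 17:34 on Jun 1.
Arrival in UTC: 08:39 − 5:30 = 03:09 on Jun 2.
Elapsed = 03:09 − 17:34 (+1 day) = 9 hours 35 minutes.

9 hours 35 minutes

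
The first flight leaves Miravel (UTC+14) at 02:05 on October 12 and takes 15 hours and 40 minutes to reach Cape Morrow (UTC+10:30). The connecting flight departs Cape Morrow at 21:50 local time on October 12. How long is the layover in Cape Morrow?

Convert departure to UTC: 02:05 − 14:00 = 12:05 UTC on Oct 11.
Add 15 hours 40 minutes flight time → 03:45 UTC (Oct 12).
Cape Morrow is UTC+10:30, so local arrival = 03:45 + 10:30 = 14:15 on Oct 12.
Layover = 21:50 − 14:15 = 7 hours 35 minutes.

7 hours 35 minutes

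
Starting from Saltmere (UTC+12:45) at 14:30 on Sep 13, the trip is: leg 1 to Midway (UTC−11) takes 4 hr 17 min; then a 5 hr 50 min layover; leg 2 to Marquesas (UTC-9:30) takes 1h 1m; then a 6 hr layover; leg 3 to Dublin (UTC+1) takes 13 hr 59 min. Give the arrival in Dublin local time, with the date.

09:52 on September 14

Convert departure to UTC: 14:30 − 12:45 = 01:45 UTC on Sep 13.
Add 4 hours and 17 minutes leg 1 → 06:02 UTC.
Add 5 hours and 50 minutes layover in Midway → 11:52 UTC.
Add 1 hour 1 minute leg 2 → 12:53 UTC.
Add 6 hours layover in Marquesas → 18:53 UTC.
Add 13 hours 59 minutes leg 3 → 08:52 UTC (Sep 14).
Dublin is UTC+1:00, so local arrival = 08:52 + 1:00 = 09:52 on Sep 14.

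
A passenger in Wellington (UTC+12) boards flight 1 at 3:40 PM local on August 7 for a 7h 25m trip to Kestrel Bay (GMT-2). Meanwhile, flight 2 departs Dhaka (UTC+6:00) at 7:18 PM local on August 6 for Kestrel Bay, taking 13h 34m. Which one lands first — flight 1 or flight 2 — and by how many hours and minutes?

Flight 1 in UTC: 3:40 PM − 12:00 = 3:40 AM on Aug 7.
+7 hours 25 minutes → arrive 11:05 AM UTC on Aug 7.
Flight 2 in UTC: 7:18 PM − 6:00 = 1:18 PM on Aug 6.
+13 hours and 34 minutes → arrive 2:52 AM UTC on Aug 7.
Flight 2 lands earlier by 8 hours 13 minutes.

the second, by 8 hours 13 minutes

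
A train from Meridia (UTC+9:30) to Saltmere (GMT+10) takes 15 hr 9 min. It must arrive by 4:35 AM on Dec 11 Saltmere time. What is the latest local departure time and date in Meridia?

Target arrival in UTC: 4:35 AM − 10:00 = 6:35 PM on Dec 10.
Subtract 15 hours 9 minutes → departure 3:26 AM UTC on Dec 10.
Meridia is UTC+9:30: 3:26 AM + 9:30 = 12:56 PM on Dec 10.

12:56 PM on December 10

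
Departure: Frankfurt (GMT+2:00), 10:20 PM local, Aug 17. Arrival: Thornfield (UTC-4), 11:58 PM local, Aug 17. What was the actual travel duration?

7 hours 38 minutes

Departure in UTC: 10:20 PM − 2:00 = 8:20 PM on Aug 17.
Arrival in UTC: 11:58 PM + 4:00 = 3:58 AM on Aug 18.
Elapsed = 3:58 AM − 8:20 PM (+1 day) = 7 hours 38 minutes.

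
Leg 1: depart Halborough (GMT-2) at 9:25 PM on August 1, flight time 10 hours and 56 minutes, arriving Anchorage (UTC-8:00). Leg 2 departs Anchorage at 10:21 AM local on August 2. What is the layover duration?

Convert departure to UTC: 9:25 PM + 2:00 = 11:25 PM UTC on Aug 1.
Add 10 hours and 56 minutes flight time → 10:21 AM UTC (Aug 2).
Anchorage is UTC−8:00, so local arrival = 10:21 AM − 8:00 = 2:21 AM on Aug 2.
Layover = 10:21 AM − 2:21 AM = 8 hours.

8 hours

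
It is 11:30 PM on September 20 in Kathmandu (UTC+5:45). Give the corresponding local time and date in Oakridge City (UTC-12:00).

Oakridge City is 17:45 behind Kathmandu.
Shift by the zone difference: 11:30 PM − 17:45 = 5:45 AM on Sep 20 in Oakridge City.

5:45 AM on September 20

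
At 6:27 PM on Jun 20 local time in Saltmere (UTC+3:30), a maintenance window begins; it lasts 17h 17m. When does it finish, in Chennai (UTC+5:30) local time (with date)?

1:44 PM on Jun 21

Chennai is 2:00 ahead of Saltmere.
After 17 hours 17 minutes it is 11:44 AM (Jun 21) in Saltmere.
Shift by the zone difference: 11:44 AM + 2:00 = 1:44 PM on Jun 21 in Chennai.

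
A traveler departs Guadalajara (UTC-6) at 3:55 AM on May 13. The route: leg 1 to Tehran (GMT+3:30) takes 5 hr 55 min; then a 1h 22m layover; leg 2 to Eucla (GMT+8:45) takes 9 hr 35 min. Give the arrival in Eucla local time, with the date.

Convert departure to UTC: 3:55 AM + 6:00 = 9:55 AM UTC on May 13.
Add 5 hours and 55 minutes leg 1 → 3:50 PM UTC.
Add 1 hour 22 minutes layover in Tehran → 5:12 PM UTC.
Add 9 hours and 35 minutes leg 2 → 2:47 AM UTC (May 14).
Eucla is UTC+8:45, so local arrival = 2:47 AM + 8:45 = 11:32 AM on May 14.

11:32 AM on May 14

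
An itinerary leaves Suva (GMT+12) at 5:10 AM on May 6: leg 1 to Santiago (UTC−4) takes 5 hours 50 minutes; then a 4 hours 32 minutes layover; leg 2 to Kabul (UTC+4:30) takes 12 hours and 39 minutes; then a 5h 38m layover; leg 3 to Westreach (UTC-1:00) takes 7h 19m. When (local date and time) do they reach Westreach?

4:08 AM on May 7

Convert departure to UTC: 5:10 AM − 12:00 = 5:10 PM UTC on May 5.
Add 5 hours 50 minutes leg 1 → 11:00 PM UTC.
Add 4 hours and 32 minutes layover in Santiago → 3:32 AM UTC (May 6).
Add 12 hours and 39 minutes leg 2 → 4:11 PM UTC.
Add 5 hours 38 minutes layover in Kabul → 9:49 PM UTC.
Add 7 hours 19 minutes leg 3 → 5:08 AM UTC (May 7).
Westreach is UTC−1:00, so local arrival = 5:08 AM − 1:00 = 4:08 AM on May 7.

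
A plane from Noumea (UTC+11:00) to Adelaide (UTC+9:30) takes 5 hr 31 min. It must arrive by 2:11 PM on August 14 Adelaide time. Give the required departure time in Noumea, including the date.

10:10 AM on Aug 14

Target arrival in UTC: 2:11 PM − 9:30 = 4:41 AM on Aug 14.
Subtract 5 hours and 31 minutes → departure 11:10 PM UTC on Aug 13.
Noumea is UTC+11:00: 11:10 PM + 11:00 = 10:10 AM on Aug 14.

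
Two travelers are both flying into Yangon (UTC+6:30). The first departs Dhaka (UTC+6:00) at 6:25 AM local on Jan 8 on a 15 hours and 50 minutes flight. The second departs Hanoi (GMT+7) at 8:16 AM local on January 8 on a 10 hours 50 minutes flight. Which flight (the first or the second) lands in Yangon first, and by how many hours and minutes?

Flight 1 in UTC: 6:25 AM − 6:00 = 12:25 AM on Jan 8.
+15 hours and 50 minutes → arrive 4:15 PM UTC on Jan 8.
Flight 2 in UTC: 8:16 AM − 7:00 = 1:16 AM on Jan 8.
+10 hours and 50 minutes → arrive 12:06 PM UTC on Jan 8.
Flight 2 lands earlier by 4 hours 9 minutes.

the second, by 4 hours 9 minutes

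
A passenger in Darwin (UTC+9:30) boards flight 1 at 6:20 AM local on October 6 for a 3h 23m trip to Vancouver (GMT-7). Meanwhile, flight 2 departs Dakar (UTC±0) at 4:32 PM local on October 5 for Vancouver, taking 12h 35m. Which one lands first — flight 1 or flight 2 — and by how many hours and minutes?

the first, by 4 hours 54 minutes

Flight 1 in UTC: 6:20 AM − 9:30 = 8:50 PM on Oct 5.
+3 hours and 23 minutes → arrive 12:13 AM UTC on Oct 6.
Flight 2 departs at 4:32 PM UTC (Oct 5).
+12 hours and 35 minutes → arrive 5:07 AM UTC on Oct 6.
Flight 1 lands earlier by 4 hours 54 minutes.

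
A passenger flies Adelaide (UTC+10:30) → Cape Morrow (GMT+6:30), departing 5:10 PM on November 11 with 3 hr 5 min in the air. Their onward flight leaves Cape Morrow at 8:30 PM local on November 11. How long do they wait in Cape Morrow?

4 hours 15 minutes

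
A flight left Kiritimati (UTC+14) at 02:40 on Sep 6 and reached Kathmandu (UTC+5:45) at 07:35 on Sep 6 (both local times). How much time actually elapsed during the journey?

13 hours 10 minutes

Kathmandu is 8:15 behind Kiritimati.
Clock-face elapsed time (ignoring zones) is 4 hours 55 minutes.
Actual elapsed = 4 hours 55 minutes + 8:15 = 13 hours 10 minutes.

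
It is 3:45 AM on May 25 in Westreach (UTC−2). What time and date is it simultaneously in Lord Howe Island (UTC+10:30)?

4:15 PM on May 25

In UTC: 3:45 AM + 2:00 = 5:45 AM on May 25.
Lord Howe Island is UTC+10:30: 5:45 AM + 10:30 = 4:15 PM on May 25.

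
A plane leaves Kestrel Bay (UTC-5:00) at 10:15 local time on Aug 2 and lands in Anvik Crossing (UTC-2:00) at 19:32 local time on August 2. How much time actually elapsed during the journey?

6 hours 17 minutes

Departure in UTC: 10:15 + 5:00 = 15:15 on Aug 2.
Arrival in UTC: 19:32 + 2:00 = 21:32 on Aug 2.
Elapsed = 21:32 − 15:15 = 6 hours 17 minutes.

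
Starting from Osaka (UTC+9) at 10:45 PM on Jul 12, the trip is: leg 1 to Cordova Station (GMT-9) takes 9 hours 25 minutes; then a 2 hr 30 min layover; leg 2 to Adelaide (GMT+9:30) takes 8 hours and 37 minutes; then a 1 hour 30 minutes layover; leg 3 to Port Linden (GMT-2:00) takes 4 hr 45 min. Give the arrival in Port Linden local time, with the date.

2:32 PM on July 13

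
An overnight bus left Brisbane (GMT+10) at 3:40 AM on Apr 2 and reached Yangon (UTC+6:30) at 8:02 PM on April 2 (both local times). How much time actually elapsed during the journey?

Yangon is 3:30 behind Brisbane.
Clock-face elapsed time (ignoring zones) is 16 hours 22 minutes.
Actual elapsed = 16 hours 22 minutes + 3:30 = 19 hours 52 minutes.

19 hours 52 minutes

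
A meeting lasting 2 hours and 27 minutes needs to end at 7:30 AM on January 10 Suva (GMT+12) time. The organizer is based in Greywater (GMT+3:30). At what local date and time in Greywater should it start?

8:33 PM on January 9

Target end time in UTC: 7:30 AM − 12:00 = 7:30 PM on Jan 9.
Subtract 2 hours and 27 minutes → start 5:03 PM UTC on Jan 9.
Greywater is UTC+3:30: 5:03 PM + 3:30 = 8:33 PM on Jan 9.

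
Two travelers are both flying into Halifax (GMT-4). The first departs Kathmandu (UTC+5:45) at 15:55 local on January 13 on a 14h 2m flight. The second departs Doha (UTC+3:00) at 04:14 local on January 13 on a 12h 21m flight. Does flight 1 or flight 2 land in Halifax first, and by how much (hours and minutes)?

Flight 1 in UTC: 15:55 − 5:45 = 10:10 on Jan 13.
+14 hours and 2 minutes → arrive 00:12 UTC on Jan 14.
Flight 2 in UTC: 04:14 − 3:00 = 01:14 on Jan 13.
+12 hours 21 minutes → arrive 13:35 UTC on Jan 13.
Flight 2 lands earlier by 10 hours 37 minutes.

the second, by 10 hours 37 minutes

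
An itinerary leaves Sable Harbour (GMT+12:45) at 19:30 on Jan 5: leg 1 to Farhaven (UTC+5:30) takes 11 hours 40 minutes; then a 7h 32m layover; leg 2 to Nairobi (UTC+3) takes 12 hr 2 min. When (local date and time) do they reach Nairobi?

Convert departure to UTC: 19:30 − 12:45 = 06:45 UTC on Jan 5.
Add 11 hours 40 minutes leg 1 → 18:25 UTC.
Add 7 hours 32 minutes layover in Farhaven → 01:57 UTC (Jan 6).
Add 12 hours 2 minutes leg 2 → 13:59 UTC.
Nairobi is UTC+3:00, so local arrival = 13:59 + 3:00 = 16:59 on Jan 6.

16:59 on Jan 6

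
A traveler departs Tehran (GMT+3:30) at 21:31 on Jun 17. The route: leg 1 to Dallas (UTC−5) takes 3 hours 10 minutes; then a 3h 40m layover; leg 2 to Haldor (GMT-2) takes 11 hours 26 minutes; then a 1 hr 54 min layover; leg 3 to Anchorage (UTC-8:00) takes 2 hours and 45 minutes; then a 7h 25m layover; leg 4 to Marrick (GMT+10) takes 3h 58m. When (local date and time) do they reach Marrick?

Convert departure to UTC: 21:31 − 3:30 = 18:01 UTC on Jun 17.
Add 3 hours and 10 minutes leg 1 → 21:11 UTC.
Add 3 hours 40 minutes layover in Dallas → 00:51 UTC (Jun 18).
Add 11 hours 26 minutes leg 2 → 12:17 UTC.
Add 1 hour 54 minutes layover in Haldor → 14:11 UTC.
Add 2 hours and 45 minutes leg 3 → 16:56 UTC.
Add 7 hours 25 minutes layover in Anchorage → 00:21 UTC (Jun 19).
Add 3 hours 58 minutes leg 4 → 04:19 UTC.
Marrick is UTC+10:00, so local arrival = 04:19 + 10:00 = 14:19 on Jun 19.

14:19 on June 19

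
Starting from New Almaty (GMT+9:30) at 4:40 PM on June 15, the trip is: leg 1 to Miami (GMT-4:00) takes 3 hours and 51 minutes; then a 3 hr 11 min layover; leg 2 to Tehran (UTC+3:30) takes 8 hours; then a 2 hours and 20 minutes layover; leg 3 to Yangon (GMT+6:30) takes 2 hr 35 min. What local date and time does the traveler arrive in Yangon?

9:37 AM on June 16

Convert departure to UTC: 4:40 PM − 9:30 = 7:10 AM UTC on Jun 15.
Add 3 hours and 51 minutes leg 1 → 11:01 AM UTC.
Add 3 hours and 11 minutes layover in Miami → 2:12 PM UTC.
Add 8 hours leg 2 → 10:12 PM UTC.
Add 2 hours and 20 minutes layover in Tehran → 12:32 AM UTC (Jun 16).
Add 2 hours 35 minutes leg 3 → 3:07 AM UTC.
Yangon is UTC+6:30, so local arrival = 3:07 AM + 6:30 = 9:37 AM on Jun 16.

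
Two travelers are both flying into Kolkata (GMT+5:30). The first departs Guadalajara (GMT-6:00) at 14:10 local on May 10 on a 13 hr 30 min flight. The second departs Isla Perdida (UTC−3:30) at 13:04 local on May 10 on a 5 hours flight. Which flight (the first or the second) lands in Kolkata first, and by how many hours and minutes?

the second, by 12 hours 6 minutes

Flight 1 in UTC: 14:10 + 6:00 = 20:10 on May 10.
+13 hours and 30 minutes → arrive 09:40 UTC on May 11.
Flight 2 in UTC: 13:04 + 3:30 = 16:34 on May 10.
+5 hours → arrive 21:34 UTC on May 10.
Flight 2 lands earlier by 12 hours 6 minutes.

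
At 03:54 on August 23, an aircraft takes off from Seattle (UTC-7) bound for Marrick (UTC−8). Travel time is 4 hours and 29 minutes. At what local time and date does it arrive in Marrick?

Convert departure to UTC: 03:54 + 7:00 = 10:54 UTC on Aug 23.
Add 4 hours and 29 minutes travel time → 15:23 UTC.
Marrick is UTC−8:00, so local arrival = 15:23 − 8:00 = 07:23 on Aug 23.

07:23 on August 23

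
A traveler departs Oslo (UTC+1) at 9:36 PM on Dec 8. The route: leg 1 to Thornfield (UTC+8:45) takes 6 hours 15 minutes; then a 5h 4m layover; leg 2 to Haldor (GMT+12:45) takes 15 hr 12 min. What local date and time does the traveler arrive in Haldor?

Convert departure to UTC: 9:36 PM − 1:00 = 8:36 PM UTC on Dec 8.
Add 6 hours and 15 minutes leg 1 → 2:51 AM UTC (Dec 9).
Add 5 hours 4 minutes layover in Thornfield → 7:55 AM UTC.
Add 15 hours 12 minutes leg 2 → 11:07 PM UTC.
Haldor is UTC+12:45, so local arrival = 11:07 PM + 12:45 = 11:52 AM on Dec 10.

11:52 AM on December 10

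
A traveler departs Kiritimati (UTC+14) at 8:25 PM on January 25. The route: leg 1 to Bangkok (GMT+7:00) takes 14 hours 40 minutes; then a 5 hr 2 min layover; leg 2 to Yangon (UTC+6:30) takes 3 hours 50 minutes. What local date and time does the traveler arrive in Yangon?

12:27 PM on Jan 26

Convert departure to UTC: 8:25 PM − 14:00 = 6:25 AM UTC on Jan 25.
Add 14 hours and 40 minutes leg 1 → 9:05 PM UTC.
Add 5 hours 2 minutes layover in Bangkok → 2:07 AM UTC (Jan 26).
Add 3 hours and 50 minutes leg 2 → 5:57 AM UTC.
Yangon is UTC+6:30, so local arrival = 5:57 AM + 6:30 = 12:27 PM on Jan 26.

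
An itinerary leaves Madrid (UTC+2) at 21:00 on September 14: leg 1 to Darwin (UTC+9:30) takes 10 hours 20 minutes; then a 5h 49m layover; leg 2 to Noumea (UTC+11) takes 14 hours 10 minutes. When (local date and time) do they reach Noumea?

Convert departure to UTC: 21:00 − 2:00 = 19:00 UTC on Sep 14.
Add 10 hours and 20 minutes leg 1 → 05:20 UTC (Sep 15).
Add 5 hours and 49 minutes layover in Darwin → 11:09 UTC.
Add 14 hours 10 minutes leg 2 → 01:19 UTC (Sep 16).
Noumea is UTC+11:00, so local arrival = 01:19 + 11:00 = 12:19 on Sep 16.

12:19 on September 16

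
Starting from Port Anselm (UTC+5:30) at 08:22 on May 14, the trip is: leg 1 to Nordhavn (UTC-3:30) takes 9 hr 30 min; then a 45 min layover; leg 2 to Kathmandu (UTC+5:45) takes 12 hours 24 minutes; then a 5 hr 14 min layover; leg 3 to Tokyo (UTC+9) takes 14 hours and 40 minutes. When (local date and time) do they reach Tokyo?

06:25 on May 16

Convert departure to UTC: 08:22 − 5:30 = 02:52 UTC on May 14.
Add 9 hours and 30 minutes leg 1 → 12:22 UTC.
Add 45 minutes layover in Nordhavn → 13:07 UTC.
Add 12 hours and 24 minutes leg 2 → 01:31 UTC (May 15).
Add 5 hours 14 minutes layover in Kathmandu → 06:45 UTC.
Add 14 hours and 40 minutes leg 3 → 21:25 UTC.
Tokyo is UTC+9:00, so local arrival = 21:25 + 9:00 = 06:25 on May 16.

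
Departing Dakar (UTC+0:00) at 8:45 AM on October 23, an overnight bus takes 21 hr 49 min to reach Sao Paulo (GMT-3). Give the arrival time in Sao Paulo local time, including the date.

Sao Paulo is 3:00 behind Dakar.
After 21 hours 49 minutes it is 6:34 AM (Oct 24) in Dakar.
Shift by the zone difference: 6:34 AM − 3:00 = 3:34 AM on Oct 24 in Sao Paulo.

3:34 AM on October 24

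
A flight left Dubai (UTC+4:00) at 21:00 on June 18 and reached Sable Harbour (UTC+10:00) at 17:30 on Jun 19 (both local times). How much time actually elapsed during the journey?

14 hours 30 minutes

Sable Harbour is 6:00 ahead of Dubai.
Clock-face elapsed time (ignoring zones) is 20 hours 30 minutes.
Actual elapsed = 20 hours 30 minutes − 6:00 = 14 hours 30 minutes.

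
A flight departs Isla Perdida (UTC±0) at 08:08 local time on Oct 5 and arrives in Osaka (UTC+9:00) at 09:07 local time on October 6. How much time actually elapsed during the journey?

15 hours 59 minutes

Departure is already UTC: 08:08 on Oct 5.
Arrival in UTC: 09:07 − 9:00 = 00:07 on Oct 6.
Elapsed = 00:07 − 08:08 (+1 day) = 15 hours 59 minutes.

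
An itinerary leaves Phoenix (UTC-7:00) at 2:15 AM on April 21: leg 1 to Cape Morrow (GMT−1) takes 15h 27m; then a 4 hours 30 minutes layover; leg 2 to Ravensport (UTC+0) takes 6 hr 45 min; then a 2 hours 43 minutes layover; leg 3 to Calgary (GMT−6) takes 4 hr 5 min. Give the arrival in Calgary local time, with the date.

12:45 PM on April 22

Convert departure to UTC: 2:15 AM + 7:00 = 9:15 AM UTC on Apr 21.
Add 15 hours and 27 minutes leg 1 → 12:42 AM UTC (Apr 22).
Add 4 hours and 30 minutes layover in Cape Morrow → 5:12 AM UTC.
Add 6 hours and 45 minutes leg 2 → 11:57 AM UTC.
Add 2 hours and 43 minutes layover in Ravensport → 2:40 PM UTC.
Add 4 hours 5 minutes leg 3 → 6:45 PM UTC.
Calgary is UTC−6:00, so local arrival = 6:45 PM − 6:00 = 12:45 PM on Apr 22.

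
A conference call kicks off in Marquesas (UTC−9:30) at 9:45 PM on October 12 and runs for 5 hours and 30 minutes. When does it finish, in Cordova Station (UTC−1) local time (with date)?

Cordova Station is 8:30 ahead of Marquesas.
After 5 hours 30 minutes it is 3:15 AM (Oct 13) in Marquesas.
Shift by the zone difference: 3:15 AM + 8:30 = 11:45 AM on Oct 13 in Cordova Station.

11:45 AM on Oct 13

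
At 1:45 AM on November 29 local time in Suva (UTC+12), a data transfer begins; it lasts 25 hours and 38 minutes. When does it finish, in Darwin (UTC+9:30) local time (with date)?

12:53 AM on November 30

Convert start to UTC: 1:45 AM − 12:00 = 1:45 PM UTC on Nov 28.
Add 25 hours and 38 minutes duration → 3:23 PM UTC (Nov 29).
Darwin is UTC+9:30, so local end time = 3:23 PM + 9:30 = 12:53 AM on Nov 30.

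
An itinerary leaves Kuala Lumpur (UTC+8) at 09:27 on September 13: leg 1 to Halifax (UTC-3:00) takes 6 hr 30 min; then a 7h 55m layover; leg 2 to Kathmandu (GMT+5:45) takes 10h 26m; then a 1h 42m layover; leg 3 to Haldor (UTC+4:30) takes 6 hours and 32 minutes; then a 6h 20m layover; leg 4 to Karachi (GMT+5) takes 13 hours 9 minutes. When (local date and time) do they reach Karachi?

11:01 on September 15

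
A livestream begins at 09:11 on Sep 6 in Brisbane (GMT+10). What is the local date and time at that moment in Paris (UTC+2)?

01:11 on September 6

Paris is 8:00 behind Brisbane.
Shift by the zone difference: 09:11 − 8:00 = 01:11 on Sep 6 in Paris.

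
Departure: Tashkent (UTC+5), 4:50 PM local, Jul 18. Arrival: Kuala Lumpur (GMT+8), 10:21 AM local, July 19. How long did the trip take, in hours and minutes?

14 hours 31 minutes

Departure in UTC: 4:50 PM − 5:00 = 11:50 AM on Jul 18.
Arrival in UTC: 10:21 AM − 8:00 = 2:21 AM on Jul 19.
Elapsed = 2:21 AM − 11:50 AM (+1 day) = 14 hours 31 minutes.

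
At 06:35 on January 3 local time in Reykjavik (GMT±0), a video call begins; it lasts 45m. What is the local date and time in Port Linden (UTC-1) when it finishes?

Reykjavik is at UTC+0, so start is already 06:35 UTC on Jan 3.
Add 45 minutes duration → 07:20 UTC.
Port Linden is UTC−1:00, so local end time = 07:20 − 1:00 = 06:20 on Jan 3.

06:20 on January 3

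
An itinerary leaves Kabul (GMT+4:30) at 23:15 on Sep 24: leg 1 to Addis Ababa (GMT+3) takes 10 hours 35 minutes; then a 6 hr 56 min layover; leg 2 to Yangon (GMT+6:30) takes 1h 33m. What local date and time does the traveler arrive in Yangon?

20:19 on September 25

Convert departure to UTC: 23:15 − 4:30 = 18:45 UTC on Sep 24.
Add 10 hours 35 minutes leg 1 → 05:20 UTC (Sep 25).
Add 6 hours and 56 minutes layover in Addis Ababa → 12:16 UTC.
Add 1 hour 33 minutes leg 2 → 13:49 UTC.
Yangon is UTC+6:30, so local arrival = 13:49 + 6:30 = 20:19 on Sep 25.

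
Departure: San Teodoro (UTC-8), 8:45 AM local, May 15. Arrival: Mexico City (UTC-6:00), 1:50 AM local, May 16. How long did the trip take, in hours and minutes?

Mexico City is 2:00 ahead of San Teodoro.
Clock-face elapsed time (ignoring zones) is 17 hours 5 minutes.
Actual elapsed = 17 hours 5 minutes − 2:00 = 15 hours 5 minutes.

15 hours 5 minutes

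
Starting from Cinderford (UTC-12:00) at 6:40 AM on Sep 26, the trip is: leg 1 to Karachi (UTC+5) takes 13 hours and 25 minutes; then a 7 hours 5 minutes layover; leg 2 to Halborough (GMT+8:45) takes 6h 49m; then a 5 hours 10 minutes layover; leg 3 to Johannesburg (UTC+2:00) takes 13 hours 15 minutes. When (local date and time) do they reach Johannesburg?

6:24 PM on September 28

Convert departure to UTC: 6:40 AM + 12:00 = 6:40 PM UTC on Sep 26.
Add 13 hours 25 minutes leg 1 → 8:05 AM UTC (Sep 27).
Add 7 hours and 5 minutes layover in Karachi → 3:10 PM UTC.
Add 6 hours and 49 minutes leg 2 → 9:59 PM UTC.
Add 5 hours and 10 minutes layover in Halborough → 3:09 AM UTC (Sep 28).
Add 13 hours and 15 minutes leg 3 → 4:24 PM UTC.
Johannesburg is UTC+2:00, so local arrival = 4:24 PM + 2:00 = 6:24 PM on Sep 28.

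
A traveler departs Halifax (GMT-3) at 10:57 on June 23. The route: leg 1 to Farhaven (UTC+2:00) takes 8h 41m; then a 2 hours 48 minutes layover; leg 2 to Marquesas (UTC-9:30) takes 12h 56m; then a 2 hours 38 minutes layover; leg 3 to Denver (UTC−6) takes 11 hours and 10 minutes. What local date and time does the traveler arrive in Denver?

22:10 on Jun 24

Convert departure to UTC: 10:57 + 3:00 = 13:57 UTC on Jun 23.
Add 8 hours and 41 minutes leg 1 → 22:38 UTC.
Add 2 hours 48 minutes layover in Farhaven → 01:26 UTC (Jun 24).
Add 12 hours and 56 minutes leg 2 → 14:22 UTC.
Add 2 hours 38 minutes layover in Marquesas → 17:00 UTC.
Add 11 hours and 10 minutes leg 3 → 04:10 UTC (Jun 25).
Denver is UTC−6:00, so local arrival = 04:10 − 6:00 = 22:10 on Jun 24.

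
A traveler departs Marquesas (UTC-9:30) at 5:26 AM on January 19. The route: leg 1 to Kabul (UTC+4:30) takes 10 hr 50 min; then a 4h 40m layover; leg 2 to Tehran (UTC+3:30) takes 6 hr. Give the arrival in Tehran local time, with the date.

Convert departure to UTC: 5:26 AM + 9:30 = 2:56 PM UTC on Jan 19.
Add 10 hours 50 minutes leg 1 → 1:46 AM UTC (Jan 20).
Add 4 hours 40 minutes layover in Kabul → 6:26 AM UTC.
Add 6 hours leg 2 → 12:26 PM UTC.
Tehran is UTC+3:30, so local arrival = 12:26 PM + 3:30 = 3:56 PM on Jan 20.

3:56 PM on January 20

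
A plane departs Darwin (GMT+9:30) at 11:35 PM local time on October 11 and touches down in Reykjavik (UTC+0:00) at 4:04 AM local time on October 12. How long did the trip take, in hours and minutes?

Reykjavik is 9:30 behind Darwin.
Clock-face elapsed time (ignoring zones) is 4 hours 29 minutes.
Actual elapsed = 4 hours 29 minutes + 9:30 = 13 hours 59 minutes.

13 hours 59 minutes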